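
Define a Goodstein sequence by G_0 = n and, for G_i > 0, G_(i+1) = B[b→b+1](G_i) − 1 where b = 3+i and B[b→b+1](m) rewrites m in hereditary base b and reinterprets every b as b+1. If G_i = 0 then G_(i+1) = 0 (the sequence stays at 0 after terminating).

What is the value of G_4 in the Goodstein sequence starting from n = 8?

11

8 —HB3→ 2·3 + 2 —bump→ 2·4 + 2 = 10 —(−1)→ 9
9 —HB4→ 2·4 + 1 —bump→ 2·5 + 1 = 11 —(−1)→ 10
10 —HB5→ 2·5 —bump→ 2·6 = 12 —(−1)→ 11
11 —HB6→ 6 + 5 —bump→ 7 + 5 = 12 —(−1)→ 11
11 —HB7→ 7 + 4 —bump→ 8 + 4 = 12 —(−1)→ 11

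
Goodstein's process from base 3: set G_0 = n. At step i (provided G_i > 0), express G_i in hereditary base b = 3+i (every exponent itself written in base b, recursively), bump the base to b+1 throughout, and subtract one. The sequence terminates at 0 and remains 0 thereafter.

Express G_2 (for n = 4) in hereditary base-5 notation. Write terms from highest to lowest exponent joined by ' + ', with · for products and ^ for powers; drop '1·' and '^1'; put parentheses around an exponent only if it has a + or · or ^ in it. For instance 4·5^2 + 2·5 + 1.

4

4 —HB3→ 3 + 1 —bump→ 4 + 1 = 5 —(−1)→ 4
4 —HB4→ 4 —bump→ 5 = 5 —(−1)→ 4
4 —HB5→ 4 —bump→ 4 = 4 —(−1)→ 3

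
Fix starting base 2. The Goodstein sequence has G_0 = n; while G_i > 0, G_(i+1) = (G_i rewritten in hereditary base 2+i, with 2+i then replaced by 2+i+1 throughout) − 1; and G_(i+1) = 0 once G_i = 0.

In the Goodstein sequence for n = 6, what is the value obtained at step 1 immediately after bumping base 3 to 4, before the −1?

[0] 6 ≡ 2^2 + 2 (base 2). Lift 3: 30. −1: 29.
[1] 29 ≡ 3^3 + 2 (base 3). Lift 4: 258. −1: 257.

258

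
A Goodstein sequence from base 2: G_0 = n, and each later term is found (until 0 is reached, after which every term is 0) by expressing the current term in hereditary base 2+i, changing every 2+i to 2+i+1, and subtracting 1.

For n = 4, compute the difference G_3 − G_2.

19

i=0: 4 = 2^2 (b=2); 2→3: 3^3 = 27; 27−1 = 26
i=1: 26 = 2·3^2 + 2·3 + 2 (b=3); 3→4: 2·4^2 + 2·4 + 2 = 42; 42−1 = 41
i=2: 41 = 2·4^2 + 2·4 + 1 (b=4); 4→5: 2·5^2 + 2·5 + 1 = 61; 61−1 = 60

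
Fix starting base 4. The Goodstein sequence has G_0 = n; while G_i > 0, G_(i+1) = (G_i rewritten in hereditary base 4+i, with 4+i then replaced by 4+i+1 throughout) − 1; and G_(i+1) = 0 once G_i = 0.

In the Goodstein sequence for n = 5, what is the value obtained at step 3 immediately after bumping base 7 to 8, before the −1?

4

i=0: 5 = 4 + 1 (b=4); 4→5: 5 + 1 = 6; 6−1 = 5
i=1: 5 = 5 (b=5); 5→6: 6 = 6; 6−1 = 5
i=2: 5 = 5 (b=6); 6→7: 5 = 5; 5−1 = 4
i=3: 4 = 4 (b=7); 7→8: 4 = 4; 4−1 = 3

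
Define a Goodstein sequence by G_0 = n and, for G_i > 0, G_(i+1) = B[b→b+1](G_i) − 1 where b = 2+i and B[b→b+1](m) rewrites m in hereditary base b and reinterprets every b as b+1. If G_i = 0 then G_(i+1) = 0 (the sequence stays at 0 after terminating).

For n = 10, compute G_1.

10 —HB2→ 2^(2 + 1) + 2 —bump→ 3^(3 + 1) + 3 = 84 —(−1)→ 83
83 —HB3→ 3^(3 + 1) + 2 —bump→ 4^(4 + 1) + 2 = 1026 —(−1)→ 1025

83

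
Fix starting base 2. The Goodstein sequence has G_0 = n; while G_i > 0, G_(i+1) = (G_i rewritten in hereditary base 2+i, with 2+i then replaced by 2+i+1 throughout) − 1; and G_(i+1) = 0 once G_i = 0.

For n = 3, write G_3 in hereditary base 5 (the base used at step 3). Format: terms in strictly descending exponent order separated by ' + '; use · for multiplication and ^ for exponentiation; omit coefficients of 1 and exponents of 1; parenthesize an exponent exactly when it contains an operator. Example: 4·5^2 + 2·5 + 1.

base 2: 3 = 2 + 1; at 3: 3 + 1 = 4; next = 3
base 3: 3 = 3; at 4: 4 = 4; next = 3
base 4: 3 = 3; at 5: 3 = 3; next = 2
base 5: 2 = 2; at 6: 2 = 2; next = 1

2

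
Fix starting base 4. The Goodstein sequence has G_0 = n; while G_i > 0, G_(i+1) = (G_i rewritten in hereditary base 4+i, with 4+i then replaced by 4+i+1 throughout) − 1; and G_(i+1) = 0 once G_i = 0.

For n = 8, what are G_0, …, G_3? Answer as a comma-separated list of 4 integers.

8, 9, 9, 9

step 0: 8 = 2·4; sub 5 for 4: 2·5; = 10; G_1 = 10−1 = 9
step 1: 9 = 5 + 4; sub 6 for 5: 6 + 4; = 10; G_2 = 10−1 = 9
step 2: 9 = 6 + 3; sub 7 for 6: 7 + 3; = 10; G_3 = 10−1 = 9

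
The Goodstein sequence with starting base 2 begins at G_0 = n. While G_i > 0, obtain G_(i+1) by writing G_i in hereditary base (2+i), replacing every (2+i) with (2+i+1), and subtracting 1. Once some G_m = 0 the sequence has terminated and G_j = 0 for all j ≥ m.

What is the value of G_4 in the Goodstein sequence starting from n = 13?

280711

G_0=13  [base 2] 2^(2 + 1) + 2^2 + 1  →[2↦3]→  3^(3 + 1) + 3^3 + 1 = 109  −1 ⇒ G_1=108
G_1=108  [base 3] 3^(3 + 1) + 3^3  →[3↦4]→  4^(4 + 1) + 4^4 = 1280  −1 ⇒ G_2=1279
G_2=1279  [base 4] 4^(4 + 1) + 3·4^3 + 3·4^2 + 3·4 + 3  →[4↦5]→  5^(5 + 1) + 3·5^3 + 3·5^2 + 3·5 + 3 = 16093  −1 ⇒ G_3=16092
G_3=16092  [base 5] 5^(5 + 1) + 3·5^3 + 3·5^2 + 3·5 + 2  →[5↦6]→  6^(6 + 1) + 3·6^3 + 3·6^2 + 3·6 + 2 = 280712  −1 ⇒ G_4=280711
G_4=280711  [base 6] 6^(6 + 1) + 3·6^3 + 3·6^2 + 3·6 + 1  →[6↦7]→  7^(7 + 1) + 3·7^3 + 3·7^2 + 3·7 + 1 = 5765999  −1 ⇒ G_5=5765998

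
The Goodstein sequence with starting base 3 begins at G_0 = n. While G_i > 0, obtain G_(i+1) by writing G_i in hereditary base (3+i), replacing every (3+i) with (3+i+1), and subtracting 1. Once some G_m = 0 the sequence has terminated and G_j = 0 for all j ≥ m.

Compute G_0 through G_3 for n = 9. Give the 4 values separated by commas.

9, 15, 17, 19

i=0: 9 = 3^2 (b=3); 3→4: 4^2 = 16; 16−1 = 15
i=1: 15 = 3·4 + 3 (b=4); 4→5: 3·5 + 3 = 18; 18−1 = 17
i=2: 17 = 3·5 + 2 (b=5); 5→6: 3·6 + 2 = 20; 20−1 = 19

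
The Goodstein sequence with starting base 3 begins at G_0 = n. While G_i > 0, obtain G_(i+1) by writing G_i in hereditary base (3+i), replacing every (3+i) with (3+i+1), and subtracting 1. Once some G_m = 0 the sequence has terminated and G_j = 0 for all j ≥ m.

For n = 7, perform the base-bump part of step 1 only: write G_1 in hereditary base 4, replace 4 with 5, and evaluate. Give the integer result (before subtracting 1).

i=0: 7 = 2·3 + 1 (b=3); 3→4: 2·4 + 1 = 9; 9−1 = 8
i=1: 8 = 2·4 (b=4); 4→5: 2·5 = 10; 10−1 = 9

10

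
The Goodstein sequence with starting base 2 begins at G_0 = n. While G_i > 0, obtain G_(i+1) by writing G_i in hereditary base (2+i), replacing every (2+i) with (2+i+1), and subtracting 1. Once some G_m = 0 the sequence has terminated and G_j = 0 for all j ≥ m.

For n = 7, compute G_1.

30

7 —HB2→ 2^2 + 2 + 1 —bump→ 3^3 + 3 + 1 = 31 —(−1)→ 30
30 —HB3→ 3^3 + 3 —bump→ 4^4 + 4 = 260 —(−1)→ 259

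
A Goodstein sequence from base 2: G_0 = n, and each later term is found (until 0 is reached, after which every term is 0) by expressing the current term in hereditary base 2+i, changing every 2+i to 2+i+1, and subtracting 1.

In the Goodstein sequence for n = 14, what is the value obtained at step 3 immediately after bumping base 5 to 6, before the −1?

326592

14 —HB2→ 2^(2 + 1) + 2^2 + 2 —bump→ 3^(3 + 1) + 3^3 + 3 = 111 —(−1)→ 110
110 —HB3→ 3^(3 + 1) + 3^3 + 2 —bump→ 4^(4 + 1) + 4^4 + 2 = 1282 —(−1)→ 1281
1281 —HB4→ 4^(4 + 1) + 4^4 + 1 —bump→ 5^(5 + 1) + 5^5 + 1 = 18751 —(−1)→ 18750
18750 —HB5→ 5^(5 + 1) + 5^5 —bump→ 6^(6 + 1) + 6^6 = 326592 —(−1)→ 326591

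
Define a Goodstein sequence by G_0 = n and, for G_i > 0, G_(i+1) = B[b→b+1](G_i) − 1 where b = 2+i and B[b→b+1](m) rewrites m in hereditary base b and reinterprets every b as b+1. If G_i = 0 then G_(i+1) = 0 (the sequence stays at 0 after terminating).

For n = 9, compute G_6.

50333399

step 0: 9 = 2^(2 + 1) + 1; sub 3 for 2: 3^(3 + 1) + 1; = 82; G_1 = 82−1 = 81
step 1: 81 = 3^(3 + 1); sub 4 for 3: 4^(4 + 1); = 1024; G_2 = 1024−1 = 1023
step 2: 1023 = 3·4^4 + 3·4^3 + 3·4^2 + 3·4 + 3; sub 5 for 4: 3·5^5 + 3·5^3 + 3·5^2 + 3·5 + 3; = 9843; G_3 = 9843−1 = 9842
step 3: 9842 = 3·5^5 + 3·5^3 + 3·5^2 + 3·5 + 2; sub 6 for 5: 3·6^6 + 3·6^3 + 3·6^2 + 3·6 + 2; = 140744; G_4 = 140744−1 = 140743
step 4: 140743 = 3·6^6 + 3·6^3 + 3·6^2 + 3·6 + 1; sub 7 for 6: 3·7^7 + 3·7^3 + 3·7^2 + 3·7 + 1; = 2471827; G_5 = 2471827−1 = 2471826
step 5: 2471826 = 3·7^7 + 3·7^3 + 3·7^2 + 3·7; sub 8 for 7: 3·8^8 + 3·8^3 + 3·8^2 + 3·8; = 50333400; G_6 = 50333400−1 = 50333399
step 6: 50333399 = 3·8^8 + 3·8^3 + 3·8^2 + 2·8 + 7; sub 9 for 8: 3·9^9 + 3·9^3 + 3·9^2 + 2·9 + 7; = 1162263922; G_7 = 1162263922−1 = 1162263921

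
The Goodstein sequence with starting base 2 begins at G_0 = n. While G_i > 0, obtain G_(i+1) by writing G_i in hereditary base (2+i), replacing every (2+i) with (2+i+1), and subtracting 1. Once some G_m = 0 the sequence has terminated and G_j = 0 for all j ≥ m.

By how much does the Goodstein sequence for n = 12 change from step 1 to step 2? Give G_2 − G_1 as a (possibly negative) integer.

958

G_0 = 12. HB_2(12) = 2^(2 + 1) + 2^2. Bump = 108. G_1 = 107.
G_1 = 107. HB_3(107) = 3^(3 + 1) + 2·3^2 + 2·3 + 2. Bump = 1066. G_2 = 1065.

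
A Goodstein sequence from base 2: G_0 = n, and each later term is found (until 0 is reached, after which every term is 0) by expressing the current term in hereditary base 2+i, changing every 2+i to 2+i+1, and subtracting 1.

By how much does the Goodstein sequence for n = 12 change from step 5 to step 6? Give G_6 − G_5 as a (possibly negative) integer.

[0] 12 ≡ 2^(2 + 1) + 2^2 (base 2). Lift 3: 108. −1: 107.
[1] 107 ≡ 3^(3 + 1) + 2·3^2 + 2·3 + 2 (base 3). Lift 4: 1066. −1: 1065.
[2] 1065 ≡ 4^(4 + 1) + 2·4^2 + 2·4 + 1 (base 4). Lift 5: 15686. −1: 15685.
[3] 15685 ≡ 5^(5 + 1) + 2·5^2 + 2·5 (base 5). Lift 6: 280020. −1: 280019.
[4] 280019 ≡ 6^(6 + 1) + 2·6^2 + 6 + 5 (base 6). Lift 7: 5764911. −1: 5764910.
[5] 5764910 ≡ 7^(7 + 1) + 2·7^2 + 7 + 4 (base 7). Lift 8: 134217868. −1: 134217867.

128452957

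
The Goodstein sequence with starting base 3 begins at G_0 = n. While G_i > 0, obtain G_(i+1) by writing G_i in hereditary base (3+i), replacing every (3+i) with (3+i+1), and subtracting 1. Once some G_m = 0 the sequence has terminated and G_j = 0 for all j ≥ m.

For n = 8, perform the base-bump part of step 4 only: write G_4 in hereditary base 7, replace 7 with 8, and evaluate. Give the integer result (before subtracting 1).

(0) 8|_3 = 2·3 + 2 ↦ 2·4 + 2|_4 = 10 ⇒ 9
(1) 9|_4 = 2·4 + 1 ↦ 2·5 + 1|_5 = 11 ⇒ 10
(2) 10|_5 = 2·5 ↦ 2·6|_6 = 12 ⇒ 11
(3) 11|_6 = 6 + 5 ↦ 7 + 5|_7 = 12 ⇒ 11

12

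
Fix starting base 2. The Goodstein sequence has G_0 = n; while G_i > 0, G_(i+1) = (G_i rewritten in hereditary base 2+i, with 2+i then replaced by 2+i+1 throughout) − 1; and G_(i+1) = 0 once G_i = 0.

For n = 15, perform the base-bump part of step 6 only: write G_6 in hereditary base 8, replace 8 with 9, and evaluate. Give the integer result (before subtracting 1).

3524450281

i=0: 15 = 2^(2 + 1) + 2^2 + 2 + 1 (b=2); 2→3: 3^(3 + 1) + 3^3 + 3 + 1 = 112; 112−1 = 111
i=1: 111 = 3^(3 + 1) + 3^3 + 3 (b=3); 3→4: 4^(4 + 1) + 4^4 + 4 = 1284; 1284−1 = 1283
i=2: 1283 = 4^(4 + 1) + 4^4 + 3 (b=4); 4→5: 5^(5 + 1) + 5^5 + 3 = 18753; 18753−1 = 18752
i=3: 18752 = 5^(5 + 1) + 5^5 + 2 (b=5); 5→6: 6^(6 + 1) + 6^6 + 2 = 326594; 326594−1 = 326593
i=4: 326593 = 6^(6 + 1) + 6^6 + 1 (b=6); 6→7: 7^(7 + 1) + 7^7 + 1 = 6588345; 6588345−1 = 6588344
i=5: 6588344 = 7^(7 + 1) + 7^7 (b=7); 7→8: 8^(8 + 1) + 8^8 = 150994944; 150994944−1 = 150994943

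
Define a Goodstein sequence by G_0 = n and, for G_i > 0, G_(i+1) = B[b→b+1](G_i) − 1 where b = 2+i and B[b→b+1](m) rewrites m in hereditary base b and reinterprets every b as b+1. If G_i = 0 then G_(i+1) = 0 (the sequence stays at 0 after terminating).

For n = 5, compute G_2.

G_0=5  [base 2] 2^2 + 1  →[2↦3]→  3^3 + 1 = 28  −1 ⇒ G_1=27
G_1=27  [base 3] 3^3  →[3↦4]→  4^4 = 256  −1 ⇒ G_2=255

255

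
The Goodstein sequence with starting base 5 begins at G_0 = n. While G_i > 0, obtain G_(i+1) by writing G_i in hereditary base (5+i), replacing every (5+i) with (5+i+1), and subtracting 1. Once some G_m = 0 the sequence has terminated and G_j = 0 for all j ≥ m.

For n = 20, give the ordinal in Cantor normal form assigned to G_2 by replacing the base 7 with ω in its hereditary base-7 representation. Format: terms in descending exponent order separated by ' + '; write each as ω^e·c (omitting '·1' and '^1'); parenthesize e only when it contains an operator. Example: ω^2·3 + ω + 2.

ω·3 + 4

step 0: 20 = 4·5; sub 6 for 5: 4·6; = 24; G_1 = 24−1 = 23
step 1: 23 = 3·6 + 5; sub 7 for 6: 3·7 + 5; = 26; G_2 = 26−1 = 25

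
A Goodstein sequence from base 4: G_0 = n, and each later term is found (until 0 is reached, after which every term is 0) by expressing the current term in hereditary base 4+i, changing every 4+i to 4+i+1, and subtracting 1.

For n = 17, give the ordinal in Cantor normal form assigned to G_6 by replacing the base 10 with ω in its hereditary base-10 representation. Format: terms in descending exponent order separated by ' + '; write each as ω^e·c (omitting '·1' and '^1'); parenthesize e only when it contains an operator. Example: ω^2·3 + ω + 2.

ω·5 + 1

step 0: 17 = 4^2 + 1; sub 5 for 4: 5^2 + 1; = 26; G_1 = 26−1 = 25
step 1: 25 = 5^2; sub 6 for 5: 6^2; = 36; G_2 = 36−1 = 35
step 2: 35 = 5·6 + 5; sub 7 for 6: 5·7 + 5; = 40; G_3 = 40−1 = 39
step 3: 39 = 5·7 + 4; sub 8 for 7: 5·8 + 4; = 44; G_4 = 44−1 = 43
step 4: 43 = 5·8 + 3; sub 9 for 8: 5·9 + 3; = 48; G_5 = 48−1 = 47
step 5: 47 = 5·9 + 2; sub 10 for 9: 5·10 + 2; = 52; G_6 = 52−1 = 51
step 6: 51 = 5·10 + 1; sub 11 for 10: 5·11 + 1; = 56; G_7 = 56−1 = 55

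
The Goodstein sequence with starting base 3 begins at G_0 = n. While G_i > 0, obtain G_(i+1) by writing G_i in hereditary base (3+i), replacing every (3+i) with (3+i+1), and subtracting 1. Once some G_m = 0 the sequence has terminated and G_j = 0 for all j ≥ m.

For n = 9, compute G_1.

G_0=9  [base 3] 3^2  →[3↦4]→  4^2 = 16  −1 ⇒ G_1=15
G_1=15  [base 4] 3·4 + 3  →[4↦5]→  3·5 + 3 = 18  −1 ⇒ G_2=17

15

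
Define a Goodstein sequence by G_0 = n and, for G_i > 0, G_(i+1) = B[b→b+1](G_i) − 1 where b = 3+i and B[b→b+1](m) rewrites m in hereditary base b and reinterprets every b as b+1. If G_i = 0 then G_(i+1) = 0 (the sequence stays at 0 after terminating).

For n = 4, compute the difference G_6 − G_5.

G_0=4  [base 3] 3 + 1  →[3↦4]→  4 + 1 = 5  −1 ⇒ G_1=4
G_1=4  [base 4] 4  →[4↦5]→  5 = 5  −1 ⇒ G_2=4
G_2=4  [base 5] 4  →[5↦6]→  4 = 4  −1 ⇒ G_3=3
G_3=3  [base 6] 3  →[6↦7]→  3 = 3  −1 ⇒ G_4=2
G_4=2  [base 7] 2  →[7↦8]→  2 = 2  −1 ⇒ G_5=1
G_5=1  [base 8] 1  →[8↦9]→  1 = 1  −1 ⇒ G_6=0

-1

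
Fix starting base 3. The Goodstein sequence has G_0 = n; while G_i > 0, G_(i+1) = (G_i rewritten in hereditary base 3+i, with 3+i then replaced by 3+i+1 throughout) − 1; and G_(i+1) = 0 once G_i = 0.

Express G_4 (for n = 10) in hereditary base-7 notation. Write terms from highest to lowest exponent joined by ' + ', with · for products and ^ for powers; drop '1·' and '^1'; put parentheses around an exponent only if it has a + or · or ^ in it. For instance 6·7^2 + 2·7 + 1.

10 —HB3→ 3^2 + 1 —bump→ 4^2 + 1 = 17 —(−1)→ 16
16 —HB4→ 4^2 —bump→ 5^2 = 25 —(−1)→ 24
24 —HB5→ 4·5 + 4 —bump→ 4·6 + 4 = 28 —(−1)→ 27
27 —HB6→ 4·6 + 3 —bump→ 4·7 + 3 = 31 —(−1)→ 30
30 —HB7→ 4·7 + 2 —bump→ 4·8 + 2 = 34 —(−1)→ 33

4·7 + 2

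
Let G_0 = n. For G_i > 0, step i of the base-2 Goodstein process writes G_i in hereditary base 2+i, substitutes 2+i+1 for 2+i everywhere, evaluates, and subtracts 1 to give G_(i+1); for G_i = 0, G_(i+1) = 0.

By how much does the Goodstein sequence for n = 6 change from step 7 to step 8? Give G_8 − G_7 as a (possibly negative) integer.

base 2: 6 = 2^2 + 2; at 3: 3^3 + 3 = 30; next = 29
base 3: 29 = 3^3 + 2; at 4: 4^4 + 2 = 258; next = 257
base 4: 257 = 4^4 + 1; at 5: 5^5 + 1 = 3126; next = 3125
base 5: 3125 = 5^5; at 6: 6^6 = 46656; next = 46655
base 6: 46655 = 5·6^5 + 5·6^4 + 5·6^3 + 5·6^2 + 5·6 + 5; at 7: 5·7^5 + 5·7^4 + 5·7^3 + 5·7^2 + 5·7 + 5 = 98040; next = 98039
base 7: 98039 = 5·7^5 + 5·7^4 + 5·7^3 + 5·7^2 + 5·7 + 4; at 8: 5·8^5 + 5·8^4 + 5·8^3 + 5·8^2 + 5·8 + 4 = 187244; next = 187243
base 8: 187243 = 5·8^5 + 5·8^4 + 5·8^3 + 5·8^2 + 5·8 + 3; at 9: 5·9^5 + 5·9^4 + 5·9^3 + 5·9^2 + 5·9 + 3 = 332148; next = 332147
base 9: 332147 = 5·9^5 + 5·9^4 + 5·9^3 + 5·9^2 + 5·9 + 2; at 10: 5·10^5 + 5·10^4 + 5·10^3 + 5·10^2 + 5·10 + 2 = 555552; next = 555551

223404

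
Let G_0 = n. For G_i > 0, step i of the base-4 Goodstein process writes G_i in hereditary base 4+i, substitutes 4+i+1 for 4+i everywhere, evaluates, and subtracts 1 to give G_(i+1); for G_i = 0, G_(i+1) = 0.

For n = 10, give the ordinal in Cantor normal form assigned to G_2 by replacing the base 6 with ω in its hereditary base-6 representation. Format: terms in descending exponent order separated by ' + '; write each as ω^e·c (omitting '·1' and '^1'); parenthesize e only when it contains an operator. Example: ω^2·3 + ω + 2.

ω·2

[0] 10 ≡ 2·4 + 2 (base 4). Lift 5: 12. −1: 11.
[1] 11 ≡ 2·5 + 1 (base 5). Lift 6: 13. −1: 12.
[2] 12 ≡ 2·6 (base 6). Lift 7: 14. −1: 13.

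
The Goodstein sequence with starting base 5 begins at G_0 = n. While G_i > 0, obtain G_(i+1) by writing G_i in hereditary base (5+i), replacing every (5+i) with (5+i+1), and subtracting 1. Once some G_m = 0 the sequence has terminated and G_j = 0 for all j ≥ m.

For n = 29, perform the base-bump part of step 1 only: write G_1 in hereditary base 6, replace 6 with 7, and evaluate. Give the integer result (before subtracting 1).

[0] 29 ≡ 5^2 + 4 (base 5). Lift 6: 40. −1: 39.
[1] 39 ≡ 6^2 + 3 (base 6). Lift 7: 52. −1: 51.

52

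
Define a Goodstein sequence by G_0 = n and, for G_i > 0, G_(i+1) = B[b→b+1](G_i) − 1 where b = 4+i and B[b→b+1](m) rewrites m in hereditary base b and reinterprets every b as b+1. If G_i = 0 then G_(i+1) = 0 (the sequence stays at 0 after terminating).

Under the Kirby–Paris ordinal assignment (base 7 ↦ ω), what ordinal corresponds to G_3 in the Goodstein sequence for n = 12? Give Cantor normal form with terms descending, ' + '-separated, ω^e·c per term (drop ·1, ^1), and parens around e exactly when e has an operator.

ω·2 + 2

G_0=12  [base 4] 3·4  →[4↦5]→  3·5 = 15  −1 ⇒ G_1=14
G_1=14  [base 5] 2·5 + 4  →[5↦6]→  2·6 + 4 = 16  −1 ⇒ G_2=15
G_2=15  [base 6] 2·6 + 3  →[6↦7]→  2·7 + 3 = 17  −1 ⇒ G_3=16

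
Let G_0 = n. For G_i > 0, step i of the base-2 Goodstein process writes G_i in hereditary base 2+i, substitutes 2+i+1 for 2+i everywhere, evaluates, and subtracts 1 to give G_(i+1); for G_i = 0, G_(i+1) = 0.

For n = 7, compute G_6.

16777215

step 0: 7 = 2^2 + 2 + 1; sub 3 for 2: 3^3 + 3 + 1; = 31; G_1 = 31−1 = 30
step 1: 30 = 3^3 + 3; sub 4 for 3: 4^4 + 4; = 260; G_2 = 260−1 = 259
step 2: 259 = 4^4 + 3; sub 5 for 4: 5^5 + 3; = 3128; G_3 = 3128−1 = 3127
step 3: 3127 = 5^5 + 2; sub 6 for 5: 6^6 + 2; = 46658; G_4 = 46658−1 = 46657
step 4: 46657 = 6^6 + 1; sub 7 for 6: 7^7 + 1; = 823544; G_5 = 823544−1 = 823543
step 5: 823543 = 7^7; sub 8 for 7: 8^8; = 16777216; G_6 = 16777216−1 = 16777215
step 6: 16777215 = 7·8^7 + 7·8^6 + 7·8^5 + 7·8^4 + 7·8^3 + 7·8^2 + 7·8 + 7; sub 9 for 8: 7·9^7 + 7·9^6 + 7·9^5 + 7·9^4 + 7·9^3 + 7·9^2 + 7·9 + 7; = 37665880; G_7 = 37665880−1 = 37665879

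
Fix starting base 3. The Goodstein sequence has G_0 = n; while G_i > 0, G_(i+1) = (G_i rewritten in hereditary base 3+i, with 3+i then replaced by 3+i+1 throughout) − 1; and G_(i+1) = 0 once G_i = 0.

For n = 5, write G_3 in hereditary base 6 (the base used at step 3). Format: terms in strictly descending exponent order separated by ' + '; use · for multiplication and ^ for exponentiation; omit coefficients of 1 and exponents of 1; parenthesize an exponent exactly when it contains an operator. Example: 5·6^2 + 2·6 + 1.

i=0: 5 = 3 + 2 (b=3); 3→4: 4 + 2 = 6; 6−1 = 5
i=1: 5 = 4 + 1 (b=4); 4→5: 5 + 1 = 6; 6−1 = 5
i=2: 5 = 5 (b=5); 5→6: 6 = 6; 6−1 = 5
i=3: 5 = 5 (b=6); 6→7: 5 = 5; 5−1 = 4

5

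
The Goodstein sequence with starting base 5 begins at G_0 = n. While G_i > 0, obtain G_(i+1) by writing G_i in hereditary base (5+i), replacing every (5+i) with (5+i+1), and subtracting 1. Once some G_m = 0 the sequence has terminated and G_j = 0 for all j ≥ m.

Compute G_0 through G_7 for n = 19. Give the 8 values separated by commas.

i=0: 19 = 3·5 + 4 (b=5); 5→6: 3·6 + 4 = 22; 22−1 = 21
i=1: 21 = 3·6 + 3 (b=6); 6→7: 3·7 + 3 = 24; 24−1 = 23
i=2: 23 = 3·7 + 2 (b=7); 7→8: 3·8 + 2 = 26; 26−1 = 25
i=3: 25 = 3·8 + 1 (b=8); 8→9: 3·9 + 1 = 28; 28−1 = 27
i=4: 27 = 3·9 (b=9); 9→10: 3·10 = 30; 30−1 = 29
i=5: 29 = 2·10 + 9 (b=10); 10→11: 2·11 + 9 = 31; 31−1 = 30
i=6: 30 = 2·11 + 8 (b=11); 11→12: 2·12 + 8 = 32; 32−1 = 31

19, 21, 23, 25, 27, 29, 30, 31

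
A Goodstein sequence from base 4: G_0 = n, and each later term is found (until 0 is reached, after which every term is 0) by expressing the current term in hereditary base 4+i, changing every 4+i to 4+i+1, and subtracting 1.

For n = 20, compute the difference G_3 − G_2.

12

base 4: 20 = 4^2 + 4; at 5: 5^2 + 5 = 30; next = 29
base 5: 29 = 5^2 + 4; at 6: 6^2 + 4 = 40; next = 39
base 6: 39 = 6^2 + 3; at 7: 7^2 + 3 = 52; next = 51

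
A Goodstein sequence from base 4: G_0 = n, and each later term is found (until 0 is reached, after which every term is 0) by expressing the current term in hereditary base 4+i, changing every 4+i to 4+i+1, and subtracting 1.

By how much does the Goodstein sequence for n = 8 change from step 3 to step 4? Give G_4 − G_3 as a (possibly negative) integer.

base 4: 8 = 2·4; at 5: 2·5 = 10; next = 9
base 5: 9 = 5 + 4; at 6: 6 + 4 = 10; next = 9
base 6: 9 = 6 + 3; at 7: 7 + 3 = 10; next = 9
base 7: 9 = 7 + 2; at 8: 8 + 2 = 10; next = 9

0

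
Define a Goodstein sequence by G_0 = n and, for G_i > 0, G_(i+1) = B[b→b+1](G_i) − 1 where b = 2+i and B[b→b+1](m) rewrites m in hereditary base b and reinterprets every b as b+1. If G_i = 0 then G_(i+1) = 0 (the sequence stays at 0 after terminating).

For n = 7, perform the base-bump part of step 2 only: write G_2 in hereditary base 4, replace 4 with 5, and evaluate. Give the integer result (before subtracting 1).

3128

[0] 7 ≡ 2^2 + 2 + 1 (base 2). Lift 3: 31. −1: 30.
[1] 30 ≡ 3^3 + 3 (base 3). Lift 4: 260. −1: 259.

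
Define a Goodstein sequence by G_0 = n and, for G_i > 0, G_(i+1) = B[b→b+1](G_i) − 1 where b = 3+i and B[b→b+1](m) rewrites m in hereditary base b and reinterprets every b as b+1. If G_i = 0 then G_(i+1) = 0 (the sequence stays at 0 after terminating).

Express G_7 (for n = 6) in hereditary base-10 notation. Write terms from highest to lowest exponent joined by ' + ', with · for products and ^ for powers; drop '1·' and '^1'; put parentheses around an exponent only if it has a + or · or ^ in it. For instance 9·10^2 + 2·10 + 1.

5

6 —HB3→ 2·3 —bump→ 2·4 = 8 —(−1)→ 7
7 —HB4→ 4 + 3 —bump→ 5 + 3 = 8 —(−1)→ 7
7 —HB5→ 5 + 2 —bump→ 6 + 2 = 8 —(−1)→ 7
7 —HB6→ 6 + 1 —bump→ 7 + 1 = 8 —(−1)→ 7
7 —HB7→ 7 —bump→ 8 = 8 —(−1)→ 7
7 —HB8→ 7 —bump→ 7 = 7 —(−1)→ 6
6 —HB9→ 6 —bump→ 6 = 6 —(−1)→ 5
5 —HB10→ 5 —bump→ 5 = 5 —(−1)→ 4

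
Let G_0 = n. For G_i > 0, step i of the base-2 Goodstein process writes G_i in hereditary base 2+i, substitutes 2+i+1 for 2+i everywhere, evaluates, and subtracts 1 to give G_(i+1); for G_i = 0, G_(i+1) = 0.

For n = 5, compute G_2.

255

G_0=5  [base 2] 2^2 + 1  →[2↦3]→  3^3 + 1 = 28  −1 ⇒ G_1=27
G_1=27  [base 3] 3^3  →[3↦4]→  4^4 = 256  −1 ⇒ G_2=255
G_2=255  [base 4] 3·4^3 + 3·4^2 + 3·4 + 3  →[4↦5]→  3·5^3 + 3·5^2 + 3·5 + 3 = 468  −1 ⇒ G_3=467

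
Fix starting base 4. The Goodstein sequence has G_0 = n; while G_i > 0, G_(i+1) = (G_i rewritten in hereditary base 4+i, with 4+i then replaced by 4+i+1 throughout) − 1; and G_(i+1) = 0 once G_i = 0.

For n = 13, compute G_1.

[0] 13 ≡ 3·4 + 1 (base 4). Lift 5: 16. −1: 15.
[1] 15 ≡ 3·5 (base 5). Lift 6: 18. −1: 17.

15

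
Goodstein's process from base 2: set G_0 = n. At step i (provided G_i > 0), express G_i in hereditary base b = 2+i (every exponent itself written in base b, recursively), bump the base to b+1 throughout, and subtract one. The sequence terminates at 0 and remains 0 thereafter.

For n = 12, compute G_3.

15685

(0) 12|_2 = 2^(2 + 1) + 2^2 ↦ 3^(3 + 1) + 3^3|_3 = 108 ⇒ 107
(1) 107|_3 = 3^(3 + 1) + 2·3^2 + 2·3 + 2 ↦ 4^(4 + 1) + 2·4^2 + 2·4 + 2|_4 = 1066 ⇒ 1065
(2) 1065|_4 = 4^(4 + 1) + 2·4^2 + 2·4 + 1 ↦ 5^(5 + 1) + 2·5^2 + 2·5 + 1|_5 = 15686 ⇒ 15685
(3) 15685|_5 = 5^(5 + 1) + 2·5^2 + 2·5 ↦ 6^(6 + 1) + 2·6^2 + 2·6|_6 = 280020 ⇒ 280019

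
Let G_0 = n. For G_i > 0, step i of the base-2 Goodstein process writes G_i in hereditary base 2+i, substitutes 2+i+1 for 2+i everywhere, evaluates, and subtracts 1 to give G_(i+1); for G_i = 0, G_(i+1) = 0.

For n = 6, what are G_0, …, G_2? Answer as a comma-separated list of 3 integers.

(0) 6|_2 = 2^2 + 2 ↦ 3^3 + 3|_3 = 30 ⇒ 29
(1) 29|_3 = 3^3 + 2 ↦ 4^4 + 2|_4 = 258 ⇒ 257

6, 29, 257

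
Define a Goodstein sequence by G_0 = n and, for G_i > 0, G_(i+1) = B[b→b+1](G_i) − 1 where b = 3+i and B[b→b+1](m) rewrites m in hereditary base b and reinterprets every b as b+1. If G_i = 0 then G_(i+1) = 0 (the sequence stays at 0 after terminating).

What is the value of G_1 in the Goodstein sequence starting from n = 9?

15

i=0: 9 = 3^2 (b=3); 3→4: 4^2 = 16; 16−1 = 15
i=1: 15 = 3·4 + 3 (b=4); 4→5: 3·5 + 3 = 18; 18−1 = 17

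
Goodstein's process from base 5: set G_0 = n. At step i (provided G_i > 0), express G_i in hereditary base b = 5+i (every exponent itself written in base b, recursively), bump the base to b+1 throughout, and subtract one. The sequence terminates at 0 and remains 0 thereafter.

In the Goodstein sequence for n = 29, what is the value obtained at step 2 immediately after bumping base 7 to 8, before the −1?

66

(0) 29|_5 = 5^2 + 4 ↦ 6^2 + 4|_6 = 40 ⇒ 39
(1) 39|_6 = 6^2 + 3 ↦ 7^2 + 3|_7 = 52 ⇒ 51
(2) 51|_7 = 7^2 + 2 ↦ 8^2 + 2|_8 = 66 ⇒ 65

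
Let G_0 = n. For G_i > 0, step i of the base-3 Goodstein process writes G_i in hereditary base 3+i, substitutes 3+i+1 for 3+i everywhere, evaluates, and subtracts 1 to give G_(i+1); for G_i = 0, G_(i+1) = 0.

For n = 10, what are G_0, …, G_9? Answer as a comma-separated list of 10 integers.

step 0: 10 = 3^2 + 1; sub 4 for 3: 4^2 + 1; = 17; G_1 = 17−1 = 16
step 1: 16 = 4^2; sub 5 for 4: 5^2; = 25; G_2 = 25−1 = 24
step 2: 24 = 4·5 + 4; sub 6 for 5: 4·6 + 4; = 28; G_3 = 28−1 = 27
step 3: 27 = 4·6 + 3; sub 7 for 6: 4·7 + 3; = 31; G_4 = 31−1 = 30
step 4: 30 = 4·7 + 2; sub 8 for 7: 4·8 + 2; = 34; G_5 = 34−1 = 33
step 5: 33 = 4·8 + 1; sub 9 for 8: 4·9 + 1; = 37; G_6 = 37−1 = 36
step 6: 36 = 4·9; sub 10 for 9: 4·10; = 40; G_7 = 40−1 = 39
step 7: 39 = 3·10 + 9; sub 11 for 10: 3·11 + 9; = 42; G_8 = 42−1 = 41
step 8: 41 = 3·11 + 8; sub 12 for 11: 3·12 + 8; = 44; G_9 = 44−1 = 43

10, 16, 24, 27, 30, 33, 36, 39, 41, 43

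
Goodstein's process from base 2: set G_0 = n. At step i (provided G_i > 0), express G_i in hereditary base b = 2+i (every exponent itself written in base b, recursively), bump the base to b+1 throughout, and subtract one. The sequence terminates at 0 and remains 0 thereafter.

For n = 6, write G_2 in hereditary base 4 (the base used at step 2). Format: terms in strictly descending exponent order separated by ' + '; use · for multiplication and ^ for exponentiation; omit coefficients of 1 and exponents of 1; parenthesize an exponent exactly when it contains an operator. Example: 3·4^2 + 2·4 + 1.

4^4 + 1

step 0: 6 = 2^2 + 2; sub 3 for 2: 3^3 + 3; = 30; G_1 = 30−1 = 29
step 1: 29 = 3^3 + 2; sub 4 for 3: 4^4 + 2; = 258; G_2 = 258−1 = 257
step 2: 257 = 4^4 + 1; sub 5 for 4: 5^5 + 1; = 3126; G_3 = 3126−1 = 3125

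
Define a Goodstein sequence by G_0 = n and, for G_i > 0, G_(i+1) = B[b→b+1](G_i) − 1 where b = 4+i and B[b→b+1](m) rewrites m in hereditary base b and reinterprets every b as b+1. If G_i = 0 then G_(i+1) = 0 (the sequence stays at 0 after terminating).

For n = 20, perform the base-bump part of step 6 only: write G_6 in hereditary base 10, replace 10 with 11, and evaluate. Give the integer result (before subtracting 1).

108

20 —HB4→ 4^2 + 4 —bump→ 5^2 + 5 = 30 —(−1)→ 29
29 —HB5→ 5^2 + 4 —bump→ 6^2 + 4 = 40 —(−1)→ 39
39 —HB6→ 6^2 + 3 —bump→ 7^2 + 3 = 52 —(−1)→ 51
51 —HB7→ 7^2 + 2 —bump→ 8^2 + 2 = 66 —(−1)→ 65
65 —HB8→ 8^2 + 1 —bump→ 9^2 + 1 = 82 —(−1)→ 81
81 —HB9→ 9^2 —bump→ 10^2 = 100 —(−1)→ 99
99 —HB10→ 9·10 + 9 —bump→ 9·11 + 9 = 108 —(−1)→ 107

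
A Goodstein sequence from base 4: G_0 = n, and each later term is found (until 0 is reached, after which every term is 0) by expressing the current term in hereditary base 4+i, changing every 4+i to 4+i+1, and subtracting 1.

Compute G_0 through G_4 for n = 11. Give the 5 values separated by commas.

11, 12, 13, 14, 15

11 —HB4→ 2·4 + 3 —bump→ 2·5 + 3 = 13 —(−1)→ 12
12 —HB5→ 2·5 + 2 —bump→ 2·6 + 2 = 14 —(−1)→ 13
13 —HB6→ 2·6 + 1 —bump→ 2·7 + 1 = 15 —(−1)→ 14
14 —HB7→ 2·7 —bump→ 2·8 = 16 —(−1)→ 15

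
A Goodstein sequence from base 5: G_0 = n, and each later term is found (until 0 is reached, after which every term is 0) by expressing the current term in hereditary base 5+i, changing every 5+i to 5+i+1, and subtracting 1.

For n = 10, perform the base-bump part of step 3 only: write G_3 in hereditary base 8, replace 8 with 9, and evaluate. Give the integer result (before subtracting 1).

12

G_0 = 10. HB_5(10) = 2·5. Bump = 12. G_1 = 11.
G_1 = 11. HB_6(11) = 6 + 5. Bump = 12. G_2 = 11.
G_2 = 11. HB_7(11) = 7 + 4. Bump = 12. G_3 = 11.
G_3 = 11. HB_8(11) = 8 + 3. Bump = 12. G_4 = 11.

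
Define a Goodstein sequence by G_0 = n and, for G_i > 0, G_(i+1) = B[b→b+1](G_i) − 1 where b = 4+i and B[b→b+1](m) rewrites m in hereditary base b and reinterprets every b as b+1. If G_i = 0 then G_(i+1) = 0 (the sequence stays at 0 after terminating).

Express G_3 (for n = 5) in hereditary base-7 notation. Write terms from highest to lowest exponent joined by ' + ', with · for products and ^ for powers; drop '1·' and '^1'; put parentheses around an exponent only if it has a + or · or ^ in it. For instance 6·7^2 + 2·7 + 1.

step 0: 5 = 4 + 1; sub 5 for 4: 5 + 1; = 6; G_1 = 6−1 = 5
step 1: 5 = 5; sub 6 for 5: 6; = 6; G_2 = 6−1 = 5
step 2: 5 = 5; sub 7 for 6: 5; = 5; G_3 = 5−1 = 4
step 3: 4 = 4; sub 8 for 7: 4; = 4; G_4 = 4−1 = 3

4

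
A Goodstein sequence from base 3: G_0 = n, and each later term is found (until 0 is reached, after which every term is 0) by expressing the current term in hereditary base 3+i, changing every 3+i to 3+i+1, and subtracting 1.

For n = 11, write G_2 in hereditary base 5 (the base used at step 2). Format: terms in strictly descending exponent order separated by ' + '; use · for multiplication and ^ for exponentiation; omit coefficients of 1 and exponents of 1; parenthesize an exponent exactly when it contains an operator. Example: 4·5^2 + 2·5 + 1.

G_0 = 11. HB_3(11) = 3^2 + 2. Bump = 18. G_1 = 17.
G_1 = 17. HB_4(17) = 4^2 + 1. Bump = 26. G_2 = 25.
G_2 = 25. HB_5(25) = 5^2. Bump = 36. G_3 = 35.

5^2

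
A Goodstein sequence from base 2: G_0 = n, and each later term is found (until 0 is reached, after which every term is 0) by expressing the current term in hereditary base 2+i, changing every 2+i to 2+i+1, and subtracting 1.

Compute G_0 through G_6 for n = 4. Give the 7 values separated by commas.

4, 26, 41, 60, 83, 109, 139

G_0 = 4. HB_2(4) = 2^2. Bump = 27. G_1 = 26.
G_1 = 26. HB_3(26) = 2·3^2 + 2·3 + 2. Bump = 42. G_2 = 41.
G_2 = 41. HB_4(41) = 2·4^2 + 2·4 + 1. Bump = 61. G_3 = 60.
G_3 = 60. HB_5(60) = 2·5^2 + 2·5. Bump = 84. G_4 = 83.
G_4 = 83. HB_6(83) = 2·6^2 + 6 + 5. Bump = 110. G_5 = 109.
G_5 = 109. HB_7(109) = 2·7^2 + 7 + 4. Bump = 140. G_6 = 139.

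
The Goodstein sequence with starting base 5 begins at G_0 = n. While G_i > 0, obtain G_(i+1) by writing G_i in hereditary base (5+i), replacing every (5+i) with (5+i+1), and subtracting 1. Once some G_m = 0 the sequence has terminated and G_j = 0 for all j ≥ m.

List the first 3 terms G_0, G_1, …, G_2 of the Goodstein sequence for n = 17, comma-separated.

step 0: 17 = 3·5 + 2; sub 6 for 5: 3·6 + 2; = 20; G_1 = 20−1 = 19
step 1: 19 = 3·6 + 1; sub 7 for 6: 3·7 + 1; = 22; G_2 = 22−1 = 21

17, 19, 21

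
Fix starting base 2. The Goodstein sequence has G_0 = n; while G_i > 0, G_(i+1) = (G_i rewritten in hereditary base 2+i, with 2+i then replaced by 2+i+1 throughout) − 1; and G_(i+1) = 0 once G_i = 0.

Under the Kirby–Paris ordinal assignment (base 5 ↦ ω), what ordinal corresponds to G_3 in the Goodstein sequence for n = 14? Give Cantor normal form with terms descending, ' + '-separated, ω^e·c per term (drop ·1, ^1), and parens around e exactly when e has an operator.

step 0: 14 = 2^(2 + 1) + 2^2 + 2; sub 3 for 2: 3^(3 + 1) + 3^3 + 3; = 111; G_1 = 111−1 = 110
step 1: 110 = 3^(3 + 1) + 3^3 + 2; sub 4 for 3: 4^(4 + 1) + 4^4 + 2; = 1282; G_2 = 1282−1 = 1281
step 2: 1281 = 4^(4 + 1) + 4^4 + 1; sub 5 for 4: 5^(5 + 1) + 5^5 + 1; = 18751; G_3 = 18751−1 = 18750
step 3: 18750 = 5^(5 + 1) + 5^5; sub 6 for 5: 6^(6 + 1) + 6^6; = 326592; G_4 = 326592−1 = 326591

ω^(ω + 1) + ω^ω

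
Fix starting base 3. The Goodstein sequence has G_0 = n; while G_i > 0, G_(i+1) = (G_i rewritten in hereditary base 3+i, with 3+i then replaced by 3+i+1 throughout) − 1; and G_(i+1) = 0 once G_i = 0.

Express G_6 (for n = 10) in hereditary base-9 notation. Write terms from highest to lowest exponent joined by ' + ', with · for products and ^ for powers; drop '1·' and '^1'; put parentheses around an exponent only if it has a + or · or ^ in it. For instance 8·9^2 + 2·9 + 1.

4·9

i=0: 10 = 3^2 + 1 (b=3); 3→4: 4^2 + 1 = 17; 17−1 = 16
i=1: 16 = 4^2 (b=4); 4→5: 5^2 = 25; 25−1 = 24
i=2: 24 = 4·5 + 4 (b=5); 5→6: 4·6 + 4 = 28; 28−1 = 27
i=3: 27 = 4·6 + 3 (b=6); 6→7: 4·7 + 3 = 31; 31−1 = 30
i=4: 30 = 4·7 + 2 (b=7); 7→8: 4·8 + 2 = 34; 34−1 = 33
i=5: 33 = 4·8 + 1 (b=8); 8→9: 4·9 + 1 = 37; 37−1 = 36
i=6: 36 = 4·9 (b=9); 9→10: 4·10 = 40; 40−1 = 39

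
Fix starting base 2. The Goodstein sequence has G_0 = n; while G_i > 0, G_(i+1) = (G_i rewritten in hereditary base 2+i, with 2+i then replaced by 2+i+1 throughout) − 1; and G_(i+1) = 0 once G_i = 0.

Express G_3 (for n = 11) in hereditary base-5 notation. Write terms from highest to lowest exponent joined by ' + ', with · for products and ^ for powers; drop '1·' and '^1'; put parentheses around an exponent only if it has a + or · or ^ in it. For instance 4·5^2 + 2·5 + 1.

i=0: 11 = 2^(2 + 1) + 2 + 1 (b=2); 2→3: 3^(3 + 1) + 3 + 1 = 85; 85−1 = 84
i=1: 84 = 3^(3 + 1) + 3 (b=3); 3→4: 4^(4 + 1) + 4 = 1028; 1028−1 = 1027
i=2: 1027 = 4^(4 + 1) + 3 (b=4); 4→5: 5^(5 + 1) + 3 = 15628; 15628−1 = 15627
i=3: 15627 = 5^(5 + 1) + 2 (b=5); 5→6: 6^(6 + 1) + 2 = 279938; 279938−1 = 279937

5^(5 + 1) + 2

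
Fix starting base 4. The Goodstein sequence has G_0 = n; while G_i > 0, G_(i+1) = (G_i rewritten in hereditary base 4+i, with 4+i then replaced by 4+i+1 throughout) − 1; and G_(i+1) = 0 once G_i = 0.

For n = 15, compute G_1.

15 —HB4→ 3·4 + 3 —bump→ 3·5 + 3 = 18 —(−1)→ 17
17 —HB5→ 3·5 + 2 —bump→ 3·6 + 2 = 20 —(−1)→ 19

17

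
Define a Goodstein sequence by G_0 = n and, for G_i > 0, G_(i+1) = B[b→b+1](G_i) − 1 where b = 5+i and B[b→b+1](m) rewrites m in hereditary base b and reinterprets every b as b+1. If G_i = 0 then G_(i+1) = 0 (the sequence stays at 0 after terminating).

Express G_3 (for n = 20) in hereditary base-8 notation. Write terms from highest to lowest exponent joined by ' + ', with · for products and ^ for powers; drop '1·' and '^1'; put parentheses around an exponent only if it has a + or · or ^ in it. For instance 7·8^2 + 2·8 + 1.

3·8 + 3

step 0: 20 = 4·5; sub 6 for 5: 4·6; = 24; G_1 = 24−1 = 23
step 1: 23 = 3·6 + 5; sub 7 for 6: 3·7 + 5; = 26; G_2 = 26−1 = 25
step 2: 25 = 3·7 + 4; sub 8 for 7: 3·8 + 4; = 28; G_3 = 28−1 = 27
step 3: 27 = 3·8 + 3; sub 9 for 8: 3·9 + 3; = 30; G_4 = 30−1 = 29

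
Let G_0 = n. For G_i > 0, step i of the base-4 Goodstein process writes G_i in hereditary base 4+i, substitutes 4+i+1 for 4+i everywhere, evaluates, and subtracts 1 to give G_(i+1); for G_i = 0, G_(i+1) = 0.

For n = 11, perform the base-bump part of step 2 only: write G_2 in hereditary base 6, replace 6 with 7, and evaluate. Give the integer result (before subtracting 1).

base 4: 11 = 2·4 + 3; at 5: 2·5 + 3 = 13; next = 12
base 5: 12 = 2·5 + 2; at 6: 2·6 + 2 = 14; next = 13
base 6: 13 = 2·6 + 1; at 7: 2·7 + 1 = 15; next = 14

15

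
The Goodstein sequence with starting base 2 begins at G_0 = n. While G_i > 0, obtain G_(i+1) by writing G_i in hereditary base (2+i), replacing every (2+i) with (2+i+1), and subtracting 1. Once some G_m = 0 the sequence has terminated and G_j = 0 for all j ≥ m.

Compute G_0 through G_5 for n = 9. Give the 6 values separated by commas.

G_0=9  [base 2] 2^(2 + 1) + 1  →[2↦3]→  3^(3 + 1) + 1 = 82  −1 ⇒ G_1=81
G_1=81  [base 3] 3^(3 + 1)  →[3↦4]→  4^(4 + 1) = 1024  −1 ⇒ G_2=1023
G_2=1023  [base 4] 3·4^4 + 3·4^3 + 3·4^2 + 3·4 + 3  →[4↦5]→  3·5^5 + 3·5^3 + 3·5^2 + 3·5 + 3 = 9843  −1 ⇒ G_3=9842
G_3=9842  [base 5] 3·5^5 + 3·5^3 + 3·5^2 + 3·5 + 2  →[5↦6]→  3·6^6 + 3·6^3 + 3·6^2 + 3·6 + 2 = 140744  −1 ⇒ G_4=140743
G_4=140743  [base 6] 3·6^6 + 3·6^3 + 3·6^2 + 3·6 + 1  →[6↦7]→  3·7^7 + 3·7^3 + 3·7^2 + 3·7 + 1 = 2471827  −1 ⇒ G_5=2471826

9, 81, 1023, 9842, 140743, 2471826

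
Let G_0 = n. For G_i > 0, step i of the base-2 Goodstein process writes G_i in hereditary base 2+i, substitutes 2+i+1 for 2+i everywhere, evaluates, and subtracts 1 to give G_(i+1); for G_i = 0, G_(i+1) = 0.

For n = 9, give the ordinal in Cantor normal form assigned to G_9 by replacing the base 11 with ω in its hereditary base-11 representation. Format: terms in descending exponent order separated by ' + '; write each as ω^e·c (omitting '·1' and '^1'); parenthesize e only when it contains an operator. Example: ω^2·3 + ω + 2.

step 0: 9 = 2^(2 + 1) + 1; sub 3 for 2: 3^(3 + 1) + 1; = 82; G_1 = 82−1 = 81
step 1: 81 = 3^(3 + 1); sub 4 for 3: 4^(4 + 1); = 1024; G_2 = 1024−1 = 1023
step 2: 1023 = 3·4^4 + 3·4^3 + 3·4^2 + 3·4 + 3; sub 5 for 4: 3·5^5 + 3·5^3 + 3·5^2 + 3·5 + 3; = 9843; G_3 = 9843−1 = 9842
step 3: 9842 = 3·5^5 + 3·5^3 + 3·5^2 + 3·5 + 2; sub 6 for 5: 3·6^6 + 3·6^3 + 3·6^2 + 3·6 + 2; = 140744; G_4 = 140744−1 = 140743
step 4: 140743 = 3·6^6 + 3·6^3 + 3·6^2 + 3·6 + 1; sub 7 for 6: 3·7^7 + 3·7^3 + 3·7^2 + 3·7 + 1; = 2471827; G_5 = 2471827−1 = 2471826
step 5: 2471826 = 3·7^7 + 3·7^3 + 3·7^2 + 3·7; sub 8 for 7: 3·8^8 + 3·8^3 + 3·8^2 + 3·8; = 50333400; G_6 = 50333400−1 = 50333399
step 6: 50333399 = 3·8^8 + 3·8^3 + 3·8^2 + 2·8 + 7; sub 9 for 8: 3·9^9 + 3·9^3 + 3·9^2 + 2·9 + 7; = 1162263922; G_7 = 1162263922−1 = 1162263921
step 7: 1162263921 = 3·9^9 + 3·9^3 + 3·9^2 + 2·9 + 6; sub 10 for 9: 3·10^10 + 3·10^3 + 3·10^2 + 2·10 + 6; = 30000003326; G_8 = 30000003326−1 = 30000003325
step 8: 30000003325 = 3·10^10 + 3·10^3 + 3·10^2 + 2·10 + 5; sub 11 for 10: 3·11^11 + 3·11^3 + 3·11^2 + 2·11 + 5; = 855935016216; G_9 = 855935016216−1 = 855935016215

ω^ω·3 + ω^3·3 + ω^2·3 + ω·2 + 4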